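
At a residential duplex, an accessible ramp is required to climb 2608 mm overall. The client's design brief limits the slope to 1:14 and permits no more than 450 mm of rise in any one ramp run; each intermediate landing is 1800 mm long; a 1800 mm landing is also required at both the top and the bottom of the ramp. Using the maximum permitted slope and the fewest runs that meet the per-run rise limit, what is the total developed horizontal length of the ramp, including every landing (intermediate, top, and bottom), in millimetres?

49112 mm

2608 / 450 = 5.796 → round up to 6 ramp runs. That means 5 intermediate landings.
Horizontal run for 2608 mm of rise at 1:14 is 2608 × 14 = 36512 mm.
5 intermediate landings contribute 5 × 1800 = 9000 mm.
Top and bottom landings: 2 × 1800 = 3600 mm.
Total = 36512 + 9000 + 3600 = 49112 mm.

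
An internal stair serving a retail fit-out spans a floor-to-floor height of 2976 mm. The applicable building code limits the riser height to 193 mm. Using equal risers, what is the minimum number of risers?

At most 193 each: 2976/193 = 15.42, giving 16 risers.

16 risers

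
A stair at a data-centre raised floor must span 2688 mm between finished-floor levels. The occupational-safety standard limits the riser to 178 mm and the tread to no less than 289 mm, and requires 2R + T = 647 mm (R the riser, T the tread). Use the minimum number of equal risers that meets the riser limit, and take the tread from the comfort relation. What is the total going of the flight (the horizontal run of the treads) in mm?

⌈2688/178⌉ = 16 risers.
Riser R = 2688 / 16 = 168 mm, within the 178 mm limit.
T = 647 − 2·168 = 311 mm, which satisfies the 289 mm minimum.
16 risers give 15 treads; going = 15 × 311 = 4665 mm.

4665 mm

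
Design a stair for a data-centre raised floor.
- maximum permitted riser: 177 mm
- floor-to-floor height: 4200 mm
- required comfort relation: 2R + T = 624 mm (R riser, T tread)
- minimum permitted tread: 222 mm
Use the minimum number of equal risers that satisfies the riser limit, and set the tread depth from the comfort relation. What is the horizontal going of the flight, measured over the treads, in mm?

6302 mm

At most 177 each: 4200/177 = 23.73, giving 24 risers.
Each riser is 4200/24 = 175 mm (≤ 177 mm).
Tread T = 624 − 2 × 175 = 274 mm (≥ 222 mm).
24 risers give 23 treads; going = 23 × 274 = 6302 mm.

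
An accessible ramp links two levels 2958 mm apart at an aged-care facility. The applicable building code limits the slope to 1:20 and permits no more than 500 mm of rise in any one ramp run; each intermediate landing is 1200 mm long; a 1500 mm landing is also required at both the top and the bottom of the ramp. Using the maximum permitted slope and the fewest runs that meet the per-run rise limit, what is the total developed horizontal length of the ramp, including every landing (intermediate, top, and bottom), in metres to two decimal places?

68.16 m

⌈2958/500⌉ = 6 ramp runs. That means 5 intermediate landings.
Horizontal run for 2958 mm of rise at 1:20 is 2958 × 20 = 59160 mm.
Intermediate landings: 5 × 1200 = 6000 mm.
Top and bottom landings: 2 × 1500 = 3000 mm.
Total = 59160 + 6000 + 3000 = 68160 mm.
= 68.16 m.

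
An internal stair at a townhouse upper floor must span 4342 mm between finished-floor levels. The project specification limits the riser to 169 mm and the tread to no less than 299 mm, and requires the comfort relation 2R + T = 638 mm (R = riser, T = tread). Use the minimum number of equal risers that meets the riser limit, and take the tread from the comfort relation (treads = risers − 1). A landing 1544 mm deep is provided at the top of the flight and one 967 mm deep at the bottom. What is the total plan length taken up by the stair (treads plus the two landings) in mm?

4342 / 169 = 25.69, so 26 risers are needed.
Each riser is 4342/26 = 167 mm (≤ 169 mm).
Tread T = 638 − 2 × 167 = 304 mm (≥ 299 mm).
26 risers give 25 treads; going = 25 × 304 = 7600 mm.
Enclosure = 7600 + 1544 + 967 = 10111 mm.

10111 mm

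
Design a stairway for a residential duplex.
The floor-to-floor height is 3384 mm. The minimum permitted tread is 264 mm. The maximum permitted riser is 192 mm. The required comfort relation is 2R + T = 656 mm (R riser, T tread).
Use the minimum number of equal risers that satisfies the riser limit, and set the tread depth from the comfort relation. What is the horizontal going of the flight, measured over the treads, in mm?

3384 / 192 = 17.625 → round up to 18 risers.
Riser R = 3384 / 18 = 188 mm, within the 192 mm limit.
From 2R + T = 656: T = 656 − 376 = 280 mm.
Going = (18 − 1) × 280 = 4760 mm.

4760 mm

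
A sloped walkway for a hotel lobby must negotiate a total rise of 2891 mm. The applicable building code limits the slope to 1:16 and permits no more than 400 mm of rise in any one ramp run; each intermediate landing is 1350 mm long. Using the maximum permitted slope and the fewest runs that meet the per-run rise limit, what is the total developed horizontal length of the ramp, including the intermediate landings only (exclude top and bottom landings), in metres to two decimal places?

55.71 m

2891 / 400 = 7.228 → round up to 8 ramp runs. That means 7 intermediate landings.
Horizontal run for 2891 mm of rise at 1:16 is 2891 × 16 = 46256 mm.
Intermediate landings: 7 × 1350 = 9450 mm.
Total developed length = 46256 + 9450 = 55706 mm.
= 55.71 m.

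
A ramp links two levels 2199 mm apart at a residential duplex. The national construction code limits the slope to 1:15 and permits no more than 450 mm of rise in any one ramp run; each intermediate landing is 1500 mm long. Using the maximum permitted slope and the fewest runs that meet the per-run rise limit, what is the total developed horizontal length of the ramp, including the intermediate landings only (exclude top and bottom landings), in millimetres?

38985 mm

2199 / 450 = 4.89, so 5 ramp runs are needed. That means 4 intermediate landings.
Ramp run (horizontal) at 1:15: 2199 × 15 = 32985 mm.
Intermediate landings: 4 × 1500 = 6000 mm.
Total developed length = 32985 + 6000 = 38985 mm.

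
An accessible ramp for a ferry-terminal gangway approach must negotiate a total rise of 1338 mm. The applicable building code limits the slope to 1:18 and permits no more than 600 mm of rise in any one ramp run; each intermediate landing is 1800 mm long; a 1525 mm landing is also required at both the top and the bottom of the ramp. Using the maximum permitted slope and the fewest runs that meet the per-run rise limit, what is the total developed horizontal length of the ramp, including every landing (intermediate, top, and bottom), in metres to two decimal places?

30.73 m

1338 / 600 = 2.230 → round up to 3 ramp runs. That means 2 intermediate landings.
Ramp run (horizontal) at 1:18: 1338 × 18 = 24084 mm.
Intermediate landings: 2 × 1800 = 3600 mm.
Top and bottom landings: 2 × 1525 = 3050 mm.
Total = 24084 + 3600 + 3050 = 30734 mm.
= 30.73 m.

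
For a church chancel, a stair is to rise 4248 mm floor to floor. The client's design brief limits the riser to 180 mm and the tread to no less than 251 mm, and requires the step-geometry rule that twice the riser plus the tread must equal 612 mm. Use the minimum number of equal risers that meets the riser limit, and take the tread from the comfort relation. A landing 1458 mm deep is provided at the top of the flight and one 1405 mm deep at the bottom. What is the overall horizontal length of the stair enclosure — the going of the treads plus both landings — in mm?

8797 mm

4248 / 180 = 23.60, so 24 risers are needed.
Each riser is 4248/24 = 177 mm (≤ 180 mm).
Tread T = 612 − 2 × 177 = 258 mm (≥ 251 mm).
Going = (24 − 1) × 258 = 5934 mm.
Enclosure = 5934 + 1458 + 1405 = 8797 mm.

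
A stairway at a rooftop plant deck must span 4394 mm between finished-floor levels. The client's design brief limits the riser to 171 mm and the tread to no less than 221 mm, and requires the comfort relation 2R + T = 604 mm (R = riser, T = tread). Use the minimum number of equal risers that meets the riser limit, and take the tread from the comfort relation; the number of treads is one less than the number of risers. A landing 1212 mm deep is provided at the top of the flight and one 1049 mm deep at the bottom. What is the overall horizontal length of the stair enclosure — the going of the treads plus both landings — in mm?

⌈4394/171⌉ = 26 risers.
Riser R = 4394 / 26 = 169 mm, within the 171 mm limit.
From 2R + T = 604: T = 604 − 338 = 266 mm.
Going = (26 − 1) × 266 = 6650 mm.
Add landings: 6650 + 1212 + 1049 = 8911 mm.

8911 mm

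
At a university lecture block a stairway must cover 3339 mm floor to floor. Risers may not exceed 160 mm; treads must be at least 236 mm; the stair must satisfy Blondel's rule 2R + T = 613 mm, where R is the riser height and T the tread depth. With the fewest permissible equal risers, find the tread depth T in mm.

3339 / 160 = 20.87, so 21 risers are needed.
R = 3339 ÷ 21 = 159 mm.
From 2R + T = 613: T = 613 − 318 = 295 mm.

295 mm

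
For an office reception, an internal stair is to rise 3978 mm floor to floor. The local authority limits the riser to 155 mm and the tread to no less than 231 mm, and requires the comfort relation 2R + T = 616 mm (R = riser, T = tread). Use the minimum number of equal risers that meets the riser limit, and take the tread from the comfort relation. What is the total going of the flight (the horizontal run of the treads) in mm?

7750 mm

3978 / 155 = 25.665 → round up to 26 risers.
Riser R = 3978 / 26 = 153 mm, within the 155 mm limit.
Tread T = 616 − 2 × 153 = 310 mm (≥ 231 mm).
Going = (26 − 1) × 310 = 7750 mm.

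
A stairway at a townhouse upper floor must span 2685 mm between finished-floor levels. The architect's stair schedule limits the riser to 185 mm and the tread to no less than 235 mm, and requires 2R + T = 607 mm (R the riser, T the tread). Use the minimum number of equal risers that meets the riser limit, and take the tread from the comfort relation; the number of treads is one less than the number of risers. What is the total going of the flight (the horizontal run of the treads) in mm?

3486 mm

2685 / 185 = 14.51, so 15 risers are needed.
Each riser is 2685/15 = 179 mm (≤ 185 mm).
From 2R + T = 607: T = 607 − 358 = 249 mm.
15 risers give 14 treads; going = 14 × 249 = 3486 mm.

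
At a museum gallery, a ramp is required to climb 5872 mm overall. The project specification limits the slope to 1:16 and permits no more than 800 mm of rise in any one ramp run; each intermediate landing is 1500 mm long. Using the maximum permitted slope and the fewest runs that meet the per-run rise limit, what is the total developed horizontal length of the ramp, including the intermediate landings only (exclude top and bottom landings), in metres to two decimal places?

At most 800 each: 5872/800 = 7.34, giving 8 ramp runs. That means 7 intermediate landings.
Ramp run (horizontal) at 1:16: 5872 × 16 = 93952 mm.
Intermediate landings: 7 × 1500 = 10500 mm.
Developed length = 93952 + 10500 = 104452 mm.
= 104.45 m.

104.45 m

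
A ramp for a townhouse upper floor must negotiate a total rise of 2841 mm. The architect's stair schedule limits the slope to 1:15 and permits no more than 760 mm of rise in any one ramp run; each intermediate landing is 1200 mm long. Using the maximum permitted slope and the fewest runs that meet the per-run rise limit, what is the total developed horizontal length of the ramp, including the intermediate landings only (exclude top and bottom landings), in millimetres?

46215 mm

2841 / 760 = 3.74, so 4 ramp runs are needed. That means 3 intermediate landings.
Ramp run (horizontal) at 1:15: 2841 × 15 = 42615 mm.
Intermediate landings: 3 × 1200 = 3600 mm.
Developed length = 42615 + 3600 = 46215 mm.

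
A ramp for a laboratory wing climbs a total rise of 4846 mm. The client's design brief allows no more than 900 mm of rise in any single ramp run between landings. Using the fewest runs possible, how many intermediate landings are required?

At most 900 each: 4846/900 = 5.38, giving 6 ramp runs.
6 runs are separated by 5 intermediate landings.

5 intermediate landings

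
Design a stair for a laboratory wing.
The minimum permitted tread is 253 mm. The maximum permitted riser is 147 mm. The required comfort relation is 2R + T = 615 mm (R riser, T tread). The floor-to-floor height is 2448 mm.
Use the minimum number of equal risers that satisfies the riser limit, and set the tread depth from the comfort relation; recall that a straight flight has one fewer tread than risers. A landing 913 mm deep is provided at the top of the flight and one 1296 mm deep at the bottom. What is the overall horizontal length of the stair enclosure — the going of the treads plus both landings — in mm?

⌈2448/147⌉ = 17 risers.
R = 2448 ÷ 17 = 144 mm.
T = 615 − 2·144 = 327 mm, which satisfies the 253 mm minimum.
Going = (17 − 1) × 327 = 5232 mm.
Add landings: 5232 + 913 + 1296 = 7441 mm.

7441 mm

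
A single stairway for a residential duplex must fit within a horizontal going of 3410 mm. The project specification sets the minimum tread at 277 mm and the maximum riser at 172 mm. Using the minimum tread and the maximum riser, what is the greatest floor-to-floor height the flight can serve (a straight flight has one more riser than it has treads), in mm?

Treads that fit: ⌊3410 / 277⌋ = 12.
Risers = treads + 1 = 13.
Maximum height = 13 × 172 = 2236 mm.

2236 mm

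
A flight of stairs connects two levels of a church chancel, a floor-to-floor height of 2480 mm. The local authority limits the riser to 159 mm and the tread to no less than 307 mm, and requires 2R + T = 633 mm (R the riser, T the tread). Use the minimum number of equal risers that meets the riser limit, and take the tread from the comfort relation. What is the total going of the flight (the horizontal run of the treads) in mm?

At most 159 each: 2480/159 = 15.60, giving 16 risers.
Riser R = 2480 / 16 = 155 mm, within the 159 mm limit.
Tread T = 633 − 2 × 155 = 323 mm (≥ 307 mm).
16 risers give 15 treads; going = 15 × 323 = 4845 mm.

4845 mm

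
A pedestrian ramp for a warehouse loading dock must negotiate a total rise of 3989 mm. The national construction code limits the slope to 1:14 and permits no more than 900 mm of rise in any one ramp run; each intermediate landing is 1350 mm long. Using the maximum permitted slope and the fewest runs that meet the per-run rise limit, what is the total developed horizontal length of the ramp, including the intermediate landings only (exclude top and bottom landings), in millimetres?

61246 mm

3989 / 900 = 4.432 → round up to 5 ramp runs. That means 4 intermediate landings.
Ramp run (horizontal) at 1:14: 3989 × 14 = 55846 mm.
Intermediate landings: 4 × 1350 = 5400 mm.
Developed length = 55846 + 5400 = 61246 mm.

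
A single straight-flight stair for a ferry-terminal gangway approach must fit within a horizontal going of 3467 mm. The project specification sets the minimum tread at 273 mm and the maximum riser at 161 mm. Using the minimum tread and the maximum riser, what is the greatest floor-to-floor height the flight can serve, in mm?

2093 mm

Treads that fit: ⌊3467 / 273⌋ = 12.
Risers = treads + 1 = 13.
Maximum height = 13 × 161 = 2093 mm.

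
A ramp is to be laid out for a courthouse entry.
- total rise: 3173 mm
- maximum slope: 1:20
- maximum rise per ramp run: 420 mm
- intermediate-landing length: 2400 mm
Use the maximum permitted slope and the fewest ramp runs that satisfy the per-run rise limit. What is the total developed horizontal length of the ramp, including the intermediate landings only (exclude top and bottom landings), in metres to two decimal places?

80.26 m

3173 / 420 = 7.555 → round up to 8 ramp runs. That means 7 intermediate landings.
Ramp run (horizontal) at 1:20: 3173 × 20 = 63460 mm.
7 intermediate landings contribute 7 × 2400 = 16800 mm.
Total developed length = 63460 + 16800 = 80260 mm.
= 80.26 m.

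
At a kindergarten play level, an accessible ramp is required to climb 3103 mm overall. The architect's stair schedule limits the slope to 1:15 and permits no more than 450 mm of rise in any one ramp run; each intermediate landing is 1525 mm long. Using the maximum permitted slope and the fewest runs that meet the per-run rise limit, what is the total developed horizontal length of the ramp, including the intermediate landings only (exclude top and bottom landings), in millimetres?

55695 mm

3103 / 450 = 6.896 → round up to 7 ramp runs. That means 6 intermediate landings.
Horizontal run for 3103 mm of rise at 1:15 is 3103 × 15 = 46545 mm.
Intermediate landings: 6 × 1525 = 9150 mm.
Total developed length = 46545 + 9150 = 55695 mm.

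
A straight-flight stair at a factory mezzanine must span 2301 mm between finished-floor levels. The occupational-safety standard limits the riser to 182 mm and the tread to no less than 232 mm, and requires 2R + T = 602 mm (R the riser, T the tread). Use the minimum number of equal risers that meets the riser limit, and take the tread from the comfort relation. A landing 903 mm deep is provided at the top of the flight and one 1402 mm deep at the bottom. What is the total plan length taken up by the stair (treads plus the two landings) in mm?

2301 / 182 = 12.64, so 13 risers are needed.
R = 2301 ÷ 13 = 177 mm.
Tread T = 602 − 2 × 177 = 248 mm (≥ 232 mm).
Going = (13 − 1) × 248 = 2976 mm.
Add landings: 2976 + 903 + 1402 = 5281 mm.

5281 mm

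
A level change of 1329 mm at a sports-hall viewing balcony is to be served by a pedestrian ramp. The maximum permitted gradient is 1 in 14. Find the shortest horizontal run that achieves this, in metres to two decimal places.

18.61 m

Run = rise × 14 = 1329 × 14 = 18606 mm.
18606 mm = 18.61 m.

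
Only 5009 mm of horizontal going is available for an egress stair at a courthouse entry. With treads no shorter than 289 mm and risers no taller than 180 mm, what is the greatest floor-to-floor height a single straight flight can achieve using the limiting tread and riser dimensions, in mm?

3240 mm

Treads that fit: ⌊5009 / 289⌋ = 17.
Risers = treads + 1 = 18.
Maximum height = 18 × 180 = 3240 mm.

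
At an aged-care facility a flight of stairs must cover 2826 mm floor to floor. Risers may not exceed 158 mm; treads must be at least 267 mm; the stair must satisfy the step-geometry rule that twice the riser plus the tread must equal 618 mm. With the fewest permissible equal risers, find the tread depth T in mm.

At most 158 each: 2826/158 = 17.89, giving 18 risers.
Each riser is 2826/18 = 157 mm (≤ 158 mm).
Tread T = 618 − 2 × 157 = 304 mm (≥ 267 mm).

304 mm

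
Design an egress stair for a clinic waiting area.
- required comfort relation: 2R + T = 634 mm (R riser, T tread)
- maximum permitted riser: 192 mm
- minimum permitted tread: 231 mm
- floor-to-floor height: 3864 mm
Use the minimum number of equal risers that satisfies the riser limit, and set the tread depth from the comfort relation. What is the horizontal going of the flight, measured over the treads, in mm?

3864 / 192 = 20.12, so 21 risers are needed.
R = 3864 ÷ 21 = 184 mm.
Tread T = 634 − 2 × 184 = 266 mm (≥ 231 mm).
Treads = 21 − 1 = 20; going = 20 × 266 = 5320 mm.

5320 mm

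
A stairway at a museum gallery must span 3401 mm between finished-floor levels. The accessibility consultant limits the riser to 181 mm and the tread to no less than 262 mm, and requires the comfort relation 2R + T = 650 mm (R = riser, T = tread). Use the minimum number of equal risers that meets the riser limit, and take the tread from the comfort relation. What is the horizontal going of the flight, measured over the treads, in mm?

5256 mm

3401 / 181 = 18.79, so 19 risers are needed.
Riser R = 3401 / 19 = 179 mm, within the 181 mm limit.
T = 650 − 2·179 = 292 mm, which satisfies the 262 mm minimum.
19 risers give 18 treads; going = 18 × 292 = 5256 mm.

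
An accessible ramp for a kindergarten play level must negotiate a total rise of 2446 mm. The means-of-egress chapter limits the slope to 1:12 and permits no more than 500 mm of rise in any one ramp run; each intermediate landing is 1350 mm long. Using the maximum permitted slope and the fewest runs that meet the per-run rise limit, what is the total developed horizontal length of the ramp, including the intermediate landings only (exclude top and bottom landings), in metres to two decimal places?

⌈2446/500⌉ = 5 ramp runs. That means 4 intermediate landings.
Horizontal run for 2446 mm of rise at 1:12 is 2446 × 12 = 29352 mm.
4 intermediate landings contribute 4 × 1350 = 5400 mm.
Total developed length = 29352 + 5400 = 34752 mm.
= 34.75 m.

34.75 m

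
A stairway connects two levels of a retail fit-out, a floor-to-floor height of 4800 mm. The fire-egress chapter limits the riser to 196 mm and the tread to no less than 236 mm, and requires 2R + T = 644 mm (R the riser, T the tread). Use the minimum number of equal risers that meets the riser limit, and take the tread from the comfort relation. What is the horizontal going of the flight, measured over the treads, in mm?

4800 / 196 = 24.49, so 25 risers are needed.
Each riser is 4800/25 = 192 mm (≤ 196 mm).
From 2R + T = 644: T = 644 − 384 = 260 mm.
Going = (25 − 1) × 260 = 6240 mm.

6240 mm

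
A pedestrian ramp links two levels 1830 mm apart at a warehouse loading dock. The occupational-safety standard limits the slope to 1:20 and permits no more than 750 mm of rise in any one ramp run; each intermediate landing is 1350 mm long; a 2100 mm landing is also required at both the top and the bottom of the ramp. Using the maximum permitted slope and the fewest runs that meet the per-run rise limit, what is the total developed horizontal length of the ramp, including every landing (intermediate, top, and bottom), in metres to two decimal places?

⌈1830/750⌉ = 3 ramp runs. That means 2 intermediate landings.
Horizontal run for 1830 mm of rise at 1:20 is 1830 × 20 = 36600 mm.
2 intermediate landings contribute 2 × 1350 = 2700 mm.
Top and bottom landings: 2 × 2100 = 4200 mm.
Total = 36600 + 2700 + 4200 = 43500 mm.
= 43.50 m.

43.50 m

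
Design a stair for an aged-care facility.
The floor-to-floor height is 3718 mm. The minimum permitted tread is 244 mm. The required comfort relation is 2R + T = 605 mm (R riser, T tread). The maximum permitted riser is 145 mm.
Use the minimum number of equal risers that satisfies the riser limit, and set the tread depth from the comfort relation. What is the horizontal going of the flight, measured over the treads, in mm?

⌈3718/145⌉ = 26 risers.
Riser R = 3718 / 26 = 143 mm, within the 145 mm limit.
T = 605 − 2·143 = 319 mm, which satisfies the 244 mm minimum.
Treads = 26 − 1 = 25; going = 25 × 319 = 7975 mm.

7975 mm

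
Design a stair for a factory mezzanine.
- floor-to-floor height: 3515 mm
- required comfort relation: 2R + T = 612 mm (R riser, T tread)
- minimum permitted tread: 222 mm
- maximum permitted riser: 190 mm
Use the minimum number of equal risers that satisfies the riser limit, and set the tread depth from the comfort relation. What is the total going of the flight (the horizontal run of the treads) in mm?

3515 / 190 = 18.500 → round up to 19 risers.
Riser R = 3515 / 19 = 185 mm, within the 190 mm limit.
Tread T = 612 − 2 × 185 = 242 mm (≥ 222 mm).
Going = (19 − 1) × 242 = 4356 mm.

4356 mm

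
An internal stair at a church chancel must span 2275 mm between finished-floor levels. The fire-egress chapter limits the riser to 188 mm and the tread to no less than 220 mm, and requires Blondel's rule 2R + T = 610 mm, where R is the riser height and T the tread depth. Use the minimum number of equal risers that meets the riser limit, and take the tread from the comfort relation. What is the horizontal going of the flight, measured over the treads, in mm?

3120 mm

⌈2275/188⌉ = 13 risers.
Each riser is 2275/13 = 175 mm (≤ 188 mm).
Tread T = 610 − 2 × 175 = 260 mm (≥ 220 mm).
13 risers give 12 treads; going = 12 × 260 = 3120 mm.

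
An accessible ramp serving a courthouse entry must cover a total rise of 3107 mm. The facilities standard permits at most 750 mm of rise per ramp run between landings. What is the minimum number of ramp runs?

3107 / 750 = 4.143 → round up to 5 ramp runs.

5 runs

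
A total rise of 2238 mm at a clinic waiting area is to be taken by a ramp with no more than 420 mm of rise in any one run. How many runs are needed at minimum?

At most 420 each: 2238/420 = 5.33, giving 6 ramp runs.

6 runs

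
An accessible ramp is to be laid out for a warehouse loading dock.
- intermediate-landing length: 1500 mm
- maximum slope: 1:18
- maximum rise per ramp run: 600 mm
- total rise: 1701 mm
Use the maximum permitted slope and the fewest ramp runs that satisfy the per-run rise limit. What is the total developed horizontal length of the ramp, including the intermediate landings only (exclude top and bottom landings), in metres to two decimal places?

⌈1701/600⌉ = 3 ramp runs. That means 2 intermediate landings.
Ramp run (horizontal) at 1:18: 1701 × 18 = 30618 mm.
2 intermediate landings contribute 2 × 1500 = 3000 mm.
Developed length = 30618 + 3000 = 33618 mm.
= 33.62 m.

33.62 m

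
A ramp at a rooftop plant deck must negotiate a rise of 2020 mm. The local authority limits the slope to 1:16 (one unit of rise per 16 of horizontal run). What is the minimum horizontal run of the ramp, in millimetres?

Run = rise × 16 = 2020 × 16 = 32320 mm.

32320 mm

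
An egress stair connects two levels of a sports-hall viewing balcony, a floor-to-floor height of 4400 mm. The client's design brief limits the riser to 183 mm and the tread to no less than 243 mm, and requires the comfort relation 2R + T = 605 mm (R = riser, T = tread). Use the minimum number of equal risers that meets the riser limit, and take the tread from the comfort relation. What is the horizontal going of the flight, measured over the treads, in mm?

6072 mm

⌈4400/183⌉ = 25 risers.
Each riser is 4400/25 = 176 mm (≤ 183 mm).
From 2R + T = 605: T = 605 − 352 = 253 mm.
Going = (25 − 1) × 253 = 6072 mm.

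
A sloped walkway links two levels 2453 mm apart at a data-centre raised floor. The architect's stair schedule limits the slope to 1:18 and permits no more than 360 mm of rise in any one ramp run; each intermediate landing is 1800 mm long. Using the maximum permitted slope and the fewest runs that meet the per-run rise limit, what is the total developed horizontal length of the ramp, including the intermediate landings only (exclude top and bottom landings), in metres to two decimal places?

2453 / 360 = 6.814 → round up to 7 ramp runs. That means 6 intermediate landings.
Ramp run (horizontal) at 1:18: 2453 × 18 = 44154 mm.
6 intermediate landings contribute 6 × 1800 = 10800 mm.
Total developed length = 44154 + 10800 = 54954 mm.
= 54.95 m.

54.95 m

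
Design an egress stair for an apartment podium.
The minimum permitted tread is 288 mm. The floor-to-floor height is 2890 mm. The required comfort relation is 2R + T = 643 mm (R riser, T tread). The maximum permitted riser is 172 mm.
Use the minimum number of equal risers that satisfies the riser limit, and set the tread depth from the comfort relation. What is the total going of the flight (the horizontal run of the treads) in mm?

4848 mm

2890 / 172 = 16.802 → round up to 17 risers.
Riser R = 2890 / 17 = 170 mm, within the 172 mm limit.
From 2R + T = 643: T = 643 − 340 = 303 mm.
Going = (17 − 1) × 303 = 4848 mm.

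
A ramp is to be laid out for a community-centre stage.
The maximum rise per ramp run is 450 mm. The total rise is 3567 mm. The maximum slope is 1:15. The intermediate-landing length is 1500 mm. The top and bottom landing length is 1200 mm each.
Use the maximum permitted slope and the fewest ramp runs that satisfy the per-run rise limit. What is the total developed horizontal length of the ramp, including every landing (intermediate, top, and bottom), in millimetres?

66405 mm

⌈3567/450⌉ = 8 ramp runs. That means 7 intermediate landings.
Horizontal run for 3567 mm of rise at 1:15 is 3567 × 15 = 53505 mm.
7 intermediate landings contribute 7 × 1500 = 10500 mm.
Top and bottom landings: 2 × 1200 = 2400 mm.
Total = 53505 + 10500 + 2400 = 66405 mm.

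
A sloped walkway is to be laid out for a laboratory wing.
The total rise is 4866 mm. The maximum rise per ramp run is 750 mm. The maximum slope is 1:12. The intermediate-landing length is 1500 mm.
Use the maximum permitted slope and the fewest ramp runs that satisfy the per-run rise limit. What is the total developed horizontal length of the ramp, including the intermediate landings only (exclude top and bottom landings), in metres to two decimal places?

4866 / 750 = 6.488 → round up to 7 ramp runs. That means 6 intermediate landings.
Ramp run (horizontal) at 1:12: 4866 × 12 = 58392 mm.
Intermediate landings: 6 × 1500 = 9000 mm.
Total developed length = 58392 + 9000 = 67392 mm.
= 67.39 m.

67.39 m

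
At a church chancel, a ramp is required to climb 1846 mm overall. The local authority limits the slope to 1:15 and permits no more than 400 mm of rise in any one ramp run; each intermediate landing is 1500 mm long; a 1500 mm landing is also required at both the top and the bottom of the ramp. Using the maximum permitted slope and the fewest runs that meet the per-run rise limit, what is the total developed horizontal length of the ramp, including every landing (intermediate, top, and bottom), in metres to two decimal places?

At most 400 each: 1846/400 = 4.62, giving 5 ramp runs. That means 4 intermediate landings.
Ramp run (horizontal) at 1:15: 1846 × 15 = 27690 mm.
4 intermediate landings contribute 4 × 1500 = 6000 mm.
Top and bottom landings: 2 × 1500 = 3000 mm.
Total = 27690 + 6000 + 3000 = 36690 mm.
= 36.69 m.

36.69 m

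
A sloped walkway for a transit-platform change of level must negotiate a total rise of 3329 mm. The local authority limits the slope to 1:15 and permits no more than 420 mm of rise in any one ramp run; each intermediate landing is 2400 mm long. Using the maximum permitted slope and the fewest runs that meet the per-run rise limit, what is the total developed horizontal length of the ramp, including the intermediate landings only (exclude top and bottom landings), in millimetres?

⌈3329/420⌉ = 8 ramp runs. That means 7 intermediate landings.
Horizontal run for 3329 mm of rise at 1:15 is 3329 × 15 = 49935 mm.
Intermediate landings: 7 × 2400 = 16800 mm.
Developed length = 49935 + 16800 = 66735 mm.

66735 mm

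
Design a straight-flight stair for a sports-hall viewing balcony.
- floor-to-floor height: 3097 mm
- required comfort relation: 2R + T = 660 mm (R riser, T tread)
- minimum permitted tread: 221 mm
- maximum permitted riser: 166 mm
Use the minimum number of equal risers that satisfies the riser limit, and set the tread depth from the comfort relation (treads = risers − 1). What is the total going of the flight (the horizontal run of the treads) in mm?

3097 / 166 = 18.66, so 19 risers are needed.
Each riser is 3097/19 = 163 mm (≤ 166 mm).
Tread T = 660 − 2 × 163 = 334 mm (≥ 221 mm).
19 risers give 18 treads; going = 18 × 334 = 6012 mm.

6012 mm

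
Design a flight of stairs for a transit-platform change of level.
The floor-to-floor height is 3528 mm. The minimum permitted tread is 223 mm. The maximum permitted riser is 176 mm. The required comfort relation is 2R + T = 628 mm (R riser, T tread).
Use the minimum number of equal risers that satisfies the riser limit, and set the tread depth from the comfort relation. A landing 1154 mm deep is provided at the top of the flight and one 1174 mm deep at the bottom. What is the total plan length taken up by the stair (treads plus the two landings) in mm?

At most 176 each: 3528/176 = 20.05, giving 21 risers.
Riser R = 3528 / 21 = 168 mm, within the 176 mm limit.
T = 628 − 2·168 = 292 mm, which satisfies the 223 mm minimum.
21 risers give 20 treads; going = 20 × 292 = 5840 mm.
Add landings: 5840 + 1154 + 1174 = 8168 mm.

8168 mm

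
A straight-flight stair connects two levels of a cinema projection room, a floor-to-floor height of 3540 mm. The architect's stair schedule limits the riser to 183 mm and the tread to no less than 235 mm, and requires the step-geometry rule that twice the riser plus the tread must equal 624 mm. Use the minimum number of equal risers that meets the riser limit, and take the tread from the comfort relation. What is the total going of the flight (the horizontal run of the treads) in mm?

3540 / 183 = 19.344 → round up to 20 risers.
R = 3540 ÷ 20 = 177 mm.
Tread T = 624 − 2 × 177 = 270 mm (≥ 235 mm).
Going = (20 − 1) × 270 = 5130 mm.

5130 mm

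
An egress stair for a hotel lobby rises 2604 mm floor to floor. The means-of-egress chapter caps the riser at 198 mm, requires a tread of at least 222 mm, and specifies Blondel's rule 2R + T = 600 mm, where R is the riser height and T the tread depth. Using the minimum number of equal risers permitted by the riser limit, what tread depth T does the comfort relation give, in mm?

At most 198 each: 2604/198 = 13.15, giving 14 risers.
Riser R = 2604 / 14 = 186 mm, within the 198 mm limit.
Tread T = 600 − 2 × 186 = 228 mm (≥ 222 mm).

228 mm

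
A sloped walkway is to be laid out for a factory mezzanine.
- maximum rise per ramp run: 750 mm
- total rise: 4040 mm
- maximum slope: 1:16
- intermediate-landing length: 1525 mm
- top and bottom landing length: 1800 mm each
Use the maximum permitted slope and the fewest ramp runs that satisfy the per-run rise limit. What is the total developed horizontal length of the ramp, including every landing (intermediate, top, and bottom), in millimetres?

At most 750 each: 4040/750 = 5.39, giving 6 ramp runs. That means 5 intermediate landings.
Horizontal run for 4040 mm of rise at 1:16 is 4040 × 16 = 64640 mm.
Intermediate landings: 5 × 1525 = 7625 mm.
Top and bottom landings: 2 × 1800 = 3600 mm.
Total = 64640 + 7625 + 3600 = 75865 mm.

75865 mm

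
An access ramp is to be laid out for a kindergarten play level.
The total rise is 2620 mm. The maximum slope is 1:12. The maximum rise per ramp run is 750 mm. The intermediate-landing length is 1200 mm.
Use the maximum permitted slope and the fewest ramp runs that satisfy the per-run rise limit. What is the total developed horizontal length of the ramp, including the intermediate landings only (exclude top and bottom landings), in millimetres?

⌈2620/750⌉ = 4 ramp runs. That means 3 intermediate landings.
Ramp run (horizontal) at 1:12: 2620 × 12 = 31440 mm.
Intermediate landings: 3 × 1200 = 3600 mm.
Total developed length = 31440 + 3600 = 35040 mm.

35040 mm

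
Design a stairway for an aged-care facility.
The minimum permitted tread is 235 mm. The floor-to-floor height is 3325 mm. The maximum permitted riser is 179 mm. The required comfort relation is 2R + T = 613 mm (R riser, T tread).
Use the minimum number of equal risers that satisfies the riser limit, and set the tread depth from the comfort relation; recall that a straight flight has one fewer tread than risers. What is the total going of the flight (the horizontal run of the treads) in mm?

4734 mm

3325 / 179 = 18.575 → round up to 19 risers.
Each riser is 3325/19 = 175 mm (≤ 179 mm).
T = 613 − 2·175 = 263 mm, which satisfies the 235 mm minimum.
Going = (19 − 1) × 263 = 4734 mm.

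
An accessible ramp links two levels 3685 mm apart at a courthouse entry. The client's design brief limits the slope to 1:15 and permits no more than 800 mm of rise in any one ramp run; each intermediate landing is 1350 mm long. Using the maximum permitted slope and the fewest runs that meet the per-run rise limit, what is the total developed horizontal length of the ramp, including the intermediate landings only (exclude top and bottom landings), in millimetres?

60675 mm

At most 800 each: 3685/800 = 4.61, giving 5 ramp runs. That means 4 intermediate landings.
Ramp run (horizontal) at 1:15: 3685 × 15 = 55275 mm.
Intermediate landings: 4 × 1350 = 5400 mm.
Total developed length = 55275 + 5400 = 60675 mm.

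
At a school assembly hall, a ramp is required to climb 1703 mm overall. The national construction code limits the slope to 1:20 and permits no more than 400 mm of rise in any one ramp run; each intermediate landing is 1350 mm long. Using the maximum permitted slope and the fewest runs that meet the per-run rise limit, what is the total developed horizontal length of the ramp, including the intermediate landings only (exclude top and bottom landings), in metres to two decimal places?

1703 / 400 = 4.258 → round up to 5 ramp runs. That means 4 intermediate landings.
Horizontal run for 1703 mm of rise at 1:20 is 1703 × 20 = 34060 mm.
Intermediate landings: 4 × 1350 = 5400 mm.
Developed length = 34060 + 5400 = 39460 mm.
= 39.46 m.

39.46 m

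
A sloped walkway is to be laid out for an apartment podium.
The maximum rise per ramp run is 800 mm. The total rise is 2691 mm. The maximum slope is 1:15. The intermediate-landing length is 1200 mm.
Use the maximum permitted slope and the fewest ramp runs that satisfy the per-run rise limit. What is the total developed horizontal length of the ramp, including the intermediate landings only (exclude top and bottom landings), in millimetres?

43965 mm

At most 800 each: 2691/800 = 3.36, giving 4 ramp runs. That means 3 intermediate landings.
Ramp run (horizontal) at 1:15: 2691 × 15 = 40365 mm.
3 intermediate landings contribute 3 × 1200 = 3600 mm.
Total developed length = 40365 + 3600 = 43965 mm.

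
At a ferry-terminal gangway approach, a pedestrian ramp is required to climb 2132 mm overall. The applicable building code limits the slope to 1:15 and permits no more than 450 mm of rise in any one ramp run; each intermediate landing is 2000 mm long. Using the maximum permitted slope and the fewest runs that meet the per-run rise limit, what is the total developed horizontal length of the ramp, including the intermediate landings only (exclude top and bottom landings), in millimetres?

At most 450 each: 2132/450 = 4.74, giving 5 ramp runs. That means 4 intermediate landings.
Horizontal run for 2132 mm of rise at 1:15 is 2132 × 15 = 31980 mm.
Intermediate landings: 4 × 2000 = 8000 mm.
Total developed length = 31980 + 8000 = 39980 mm.

39980 mm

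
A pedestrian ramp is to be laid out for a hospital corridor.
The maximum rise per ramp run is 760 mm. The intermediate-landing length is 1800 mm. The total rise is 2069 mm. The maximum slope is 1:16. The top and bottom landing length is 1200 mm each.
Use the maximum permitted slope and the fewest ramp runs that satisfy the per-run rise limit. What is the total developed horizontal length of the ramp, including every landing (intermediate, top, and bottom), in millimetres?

2069 / 760 = 2.72, so 3 ramp runs are needed. That means 2 intermediate landings.
Horizontal run for 2069 mm of rise at 1:16 is 2069 × 16 = 33104 mm.
2 intermediate landings contribute 2 × 1800 = 3600 mm.
Top and bottom landings: 2 × 1200 = 2400 mm.
Total = 33104 + 3600 + 2400 = 39104 mm.

39104 mm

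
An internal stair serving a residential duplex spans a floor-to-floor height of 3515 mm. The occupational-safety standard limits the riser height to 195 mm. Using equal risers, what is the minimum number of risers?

At most 195 each: 3515/195 = 18.03, giving 19 risers.

19 risers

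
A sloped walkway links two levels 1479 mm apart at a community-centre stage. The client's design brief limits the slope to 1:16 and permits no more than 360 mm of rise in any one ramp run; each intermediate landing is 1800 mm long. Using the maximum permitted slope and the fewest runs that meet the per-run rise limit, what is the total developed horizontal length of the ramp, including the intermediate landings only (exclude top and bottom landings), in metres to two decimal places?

30.86 m

⌈1479/360⌉ = 5 ramp runs. That means 4 intermediate landings.
Horizontal run for 1479 mm of rise at 1:16 is 1479 × 16 = 23664 mm.
Intermediate landings: 4 × 1800 = 7200 mm.
Total developed length = 23664 + 7200 = 30864 mm.
= 30.86 m.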